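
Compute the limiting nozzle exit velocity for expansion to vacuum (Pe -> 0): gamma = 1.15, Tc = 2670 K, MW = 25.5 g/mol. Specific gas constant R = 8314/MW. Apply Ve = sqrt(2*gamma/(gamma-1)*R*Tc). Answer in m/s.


R = 8314 / 25.5 = 326.04 J/(kg.K)
Ve = sqrt(2 * 1.15 / (1.15 - 1) * 326.04 * 2670) = 3653 m/s

3653 m/s


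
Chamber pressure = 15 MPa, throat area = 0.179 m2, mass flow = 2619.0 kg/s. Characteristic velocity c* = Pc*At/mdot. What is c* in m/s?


c* = 15e6 * 0.179 / 2619.0 = 1025 m/s

1025 m/s


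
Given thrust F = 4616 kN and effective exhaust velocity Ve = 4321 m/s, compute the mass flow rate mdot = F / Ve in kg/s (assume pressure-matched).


mdot = F / Ve = 4616000 / 4321 = 1068.3 kg/s

1068.3 kg/s


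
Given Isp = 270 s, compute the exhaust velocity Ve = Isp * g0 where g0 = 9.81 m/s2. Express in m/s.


Ve = Isp * g0 = 270 * 9.81 = 2648.7 m/s

2648.7 m/s


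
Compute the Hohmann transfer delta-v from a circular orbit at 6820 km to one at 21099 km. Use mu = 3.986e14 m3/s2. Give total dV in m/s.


V1 = sqrt(mu/r1) = 7644.98 m/s
dV1 = V1*(sqrt(2*r2/(r1+r2)) - 1) = 1753.82 m/s
V2 = sqrt(mu/r2) = 4346.48 m/s
dV2 = V2*(1 - sqrt(2*r1/(r1+r2))) = 1308.43 m/s
Total dV = 3062 m/s

3062 m/s


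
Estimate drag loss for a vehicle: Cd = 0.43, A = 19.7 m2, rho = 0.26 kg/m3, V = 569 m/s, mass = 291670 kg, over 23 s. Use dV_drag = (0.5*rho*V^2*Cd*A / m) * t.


D = 0.5 * 0.26 * 569^2 * 0.43 * 19.7 = 356535.33 N
a = 356535.33 / 291670 = 1.2224 m/s2
dV = 1.2224 * 23 = 28.1 m/s

28.1 m/s


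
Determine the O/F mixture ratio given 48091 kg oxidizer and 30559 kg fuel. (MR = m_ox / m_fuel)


MR = 48091 / 30559 = 1.57

1.57


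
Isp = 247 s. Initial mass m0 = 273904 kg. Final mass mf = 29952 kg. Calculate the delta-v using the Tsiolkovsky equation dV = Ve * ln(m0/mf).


Ve = 247 * 9.81 = 2423.07 m/s
dV = 2423.07 * ln(273904/29952) = 5363 m/s

5363 m/s


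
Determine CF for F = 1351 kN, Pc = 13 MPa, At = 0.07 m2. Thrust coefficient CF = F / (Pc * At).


CF = 1351000 / (13e6 * 0.07) = 1.48

1.48


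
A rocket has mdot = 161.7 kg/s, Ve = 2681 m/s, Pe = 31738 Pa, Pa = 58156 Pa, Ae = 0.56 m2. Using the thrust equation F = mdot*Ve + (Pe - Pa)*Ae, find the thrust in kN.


F = 161.7 * 2681 + (31738 - 58156) * 0.56 = 418724.0 N = 418.7 kN

418.7 kN


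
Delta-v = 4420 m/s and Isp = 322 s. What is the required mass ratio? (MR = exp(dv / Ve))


Ve = 322 * 9.81 = 3158.82 m/s
MR = exp(4420 / 3158.82) = 4.052

4.052


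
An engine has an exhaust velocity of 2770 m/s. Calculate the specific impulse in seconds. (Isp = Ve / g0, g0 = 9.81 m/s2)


Isp = Ve / g0 = 2770 / 9.81 = 282.4 s

282.4 s


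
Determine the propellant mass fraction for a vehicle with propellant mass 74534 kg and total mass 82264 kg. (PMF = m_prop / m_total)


PMF = 74534 / 82264 = 0.906

0.906


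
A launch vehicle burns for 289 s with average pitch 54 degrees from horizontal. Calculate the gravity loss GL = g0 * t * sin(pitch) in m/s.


GL = 9.81 * 289 * sin(54 deg) = 2294 m/s

2294 m/s


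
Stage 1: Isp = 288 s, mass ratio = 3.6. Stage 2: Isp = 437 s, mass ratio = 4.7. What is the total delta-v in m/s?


dV1 = 288 * 9.81 * ln(3.6) = 3619.0 m/s
dV2 = 437 * 9.81 * ln(4.7) = 6634.4 m/s
Total dV = 3619.0 + 6634.4 = 10253.4 m/s ~ 10253 m/s

10253 m/s


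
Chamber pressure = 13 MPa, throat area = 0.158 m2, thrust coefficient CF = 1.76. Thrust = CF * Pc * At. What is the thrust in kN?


F = 1.76 * 13e6 * 0.158 = 3.6150e+06 N = 3615.0 kN

3615.0 kN


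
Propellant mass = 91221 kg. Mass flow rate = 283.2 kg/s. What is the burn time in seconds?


tb = 91221 / 283.2 = 322.1 s

322.1 s


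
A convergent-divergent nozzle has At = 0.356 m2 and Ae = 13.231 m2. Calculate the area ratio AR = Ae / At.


AR = 13.231 / 0.356 = 37.2

37.2


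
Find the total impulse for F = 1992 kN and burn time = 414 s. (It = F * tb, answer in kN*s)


It = 1992 * 414 = 824688 kN*s

824688 kN*s


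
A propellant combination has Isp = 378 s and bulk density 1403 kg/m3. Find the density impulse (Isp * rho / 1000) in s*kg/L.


rho*Isp = 378 * 1403 / 1000 = 530 s*kg/L

530 s*kg/L


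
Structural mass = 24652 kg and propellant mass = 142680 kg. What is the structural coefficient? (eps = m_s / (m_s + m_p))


eps = 24652 / (24652 + 142680) = 0.1473

0.1473


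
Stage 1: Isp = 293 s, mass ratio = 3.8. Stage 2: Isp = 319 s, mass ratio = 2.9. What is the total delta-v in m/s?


dV1 = 293 * 9.81 * ln(3.8) = 3837.2 m/s
dV2 = 319 * 9.81 * ln(2.9) = 3331.9 m/s
Total dV = 3837.2 + 3331.9 = 7169.1 m/s ~ 7169 m/s

7169 m/s


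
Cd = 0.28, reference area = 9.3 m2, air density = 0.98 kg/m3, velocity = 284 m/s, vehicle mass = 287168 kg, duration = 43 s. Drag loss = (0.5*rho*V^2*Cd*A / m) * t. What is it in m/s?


D = 0.5 * 0.98 * 284^2 * 0.28 * 9.3 = 102913.83 N
a = 102913.83 / 287168 = 0.3584 m/s2
dV = 0.3584 * 43 = 15.4 m/s

15.4 m/s


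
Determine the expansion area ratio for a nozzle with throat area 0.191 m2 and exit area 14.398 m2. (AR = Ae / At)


AR = 14.398 / 0.191 = 75.4

75.4


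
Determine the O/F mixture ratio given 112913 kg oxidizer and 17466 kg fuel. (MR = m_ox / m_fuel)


MR = 112913 / 17466 = 6.46

6.46


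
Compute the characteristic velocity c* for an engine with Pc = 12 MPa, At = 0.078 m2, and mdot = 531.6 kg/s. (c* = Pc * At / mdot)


c* = 12e6 * 0.078 / 531.6 = 1761 m/s

1761 m/s


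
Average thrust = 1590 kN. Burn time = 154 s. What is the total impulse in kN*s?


It = 1590 * 154 = 244860 kN*s

244860 kN*s


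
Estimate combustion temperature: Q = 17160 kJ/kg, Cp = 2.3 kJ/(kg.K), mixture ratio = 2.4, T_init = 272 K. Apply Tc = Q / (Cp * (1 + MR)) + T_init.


Tc = 17160 / (2.3 * (1 + 2.4)) + 272 = 2466 K

2466 K


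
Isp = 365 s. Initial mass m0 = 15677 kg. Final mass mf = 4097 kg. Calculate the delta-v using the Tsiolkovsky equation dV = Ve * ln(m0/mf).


Ve = 365 * 9.81 = 3580.65 m/s
dV = 3580.65 * ln(15677/4097) = 4805 m/s

4805 m/s


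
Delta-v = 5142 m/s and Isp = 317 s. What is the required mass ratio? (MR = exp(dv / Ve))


Ve = 317 * 9.81 = 3109.77 m/s
MR = exp(5142 / 3109.77) = 5.225

5.225


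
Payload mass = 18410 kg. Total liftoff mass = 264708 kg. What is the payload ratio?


PR = 18410 / 264708 = 0.0695

0.0695


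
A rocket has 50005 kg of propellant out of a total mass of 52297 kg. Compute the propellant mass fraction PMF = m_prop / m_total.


PMF = 50005 / 52297 = 0.956

0.956


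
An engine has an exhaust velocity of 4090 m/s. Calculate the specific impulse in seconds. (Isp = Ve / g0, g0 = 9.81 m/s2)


Isp = Ve / g0 = 4090 / 9.81 = 416.9 s

416.9 s


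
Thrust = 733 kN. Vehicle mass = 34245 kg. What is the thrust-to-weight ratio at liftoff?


TWR = 733000 / (34245 * 9.81) = 2.18

2.18


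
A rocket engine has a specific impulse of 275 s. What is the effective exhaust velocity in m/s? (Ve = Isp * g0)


Ve = Isp * g0 = 275 * 9.81 = 2697.8 m/s

2697.8 m/s


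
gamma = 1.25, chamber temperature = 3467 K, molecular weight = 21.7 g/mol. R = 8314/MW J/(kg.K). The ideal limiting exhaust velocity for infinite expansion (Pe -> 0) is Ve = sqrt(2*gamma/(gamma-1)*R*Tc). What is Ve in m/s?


R = 8314 / 21.7 = 383.13 J/(kg.K)
Ve = sqrt(2 * 1.25 / (1.25 - 1) * 383.13 * 3467) = 3645 m/s

3645 m/s


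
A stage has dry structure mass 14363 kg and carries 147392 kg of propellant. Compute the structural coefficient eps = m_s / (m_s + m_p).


eps = 14363 / (14363 + 147392) = 0.0888

0.0888


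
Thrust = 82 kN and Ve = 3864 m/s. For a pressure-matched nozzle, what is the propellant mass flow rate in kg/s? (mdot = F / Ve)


mdot = F / Ve = 82000 / 3864 = 21.2 kg/s

21.2 kg/s


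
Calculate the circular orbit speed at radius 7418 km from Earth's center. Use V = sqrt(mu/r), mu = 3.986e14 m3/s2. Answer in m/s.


V = sqrt(3.986e14 / 7418000) = 7330 m/s

7330 m/s


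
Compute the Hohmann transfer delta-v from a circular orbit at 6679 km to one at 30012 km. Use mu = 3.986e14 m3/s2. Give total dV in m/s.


V1 = sqrt(mu/r1) = 7725.26 m/s
dV1 = V1*(sqrt(2*r2/(r1+r2)) - 1) = 2155.62 m/s
V2 = sqrt(mu/r2) = 3644.36 m/s
dV2 = V2*(1 - sqrt(2*r1/(r1+r2))) = 1445.43 m/s
Total dV = 3601 m/s

3601 m/s


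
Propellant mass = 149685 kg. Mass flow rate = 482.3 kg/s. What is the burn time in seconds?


tb = 149685 / 482.3 = 310.4 s

310.4 s


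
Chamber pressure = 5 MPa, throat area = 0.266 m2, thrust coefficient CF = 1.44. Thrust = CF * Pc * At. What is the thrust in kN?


F = 1.44 * 5e6 * 0.266 = 1.9152e+06 N = 1915.2 kN

1915.2 kN


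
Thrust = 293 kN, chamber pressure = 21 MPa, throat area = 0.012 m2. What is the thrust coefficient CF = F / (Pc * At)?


CF = 293000 / (21e6 * 0.012) = 1.16

1.16


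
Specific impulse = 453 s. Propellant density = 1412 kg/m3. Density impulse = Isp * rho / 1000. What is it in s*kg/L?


rho*Isp = 453 * 1412 / 1000 = 640 s*kg/L

640 s*kg/L


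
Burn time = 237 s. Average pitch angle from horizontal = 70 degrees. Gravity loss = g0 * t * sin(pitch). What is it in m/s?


GL = 9.81 * 237 * sin(70 deg) = 2185 m/s

2185 m/s


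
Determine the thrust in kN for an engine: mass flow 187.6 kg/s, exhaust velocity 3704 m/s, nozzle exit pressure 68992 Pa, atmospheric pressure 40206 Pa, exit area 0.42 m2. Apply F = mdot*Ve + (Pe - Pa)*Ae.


F = 187.6 * 3704 + (68992 - 40206) * 0.42 = 706961.0 N = 707.0 kN

707.0 kN


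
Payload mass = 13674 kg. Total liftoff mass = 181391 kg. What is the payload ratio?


PR = 13674 / 181391 = 0.0754

0.0754


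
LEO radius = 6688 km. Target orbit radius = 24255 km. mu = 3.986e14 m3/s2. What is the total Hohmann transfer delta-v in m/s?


V1 = sqrt(mu/r1) = 7720.06 m/s
dV1 = V1*(sqrt(2*r2/(r1+r2)) - 1) = 1946.12 m/s
V2 = sqrt(mu/r2) = 4053.85 m/s
dV2 = V2*(1 - sqrt(2*r1/(r1+r2))) = 1388.53 m/s
Total dV = 3335 m/s

3335 m/s


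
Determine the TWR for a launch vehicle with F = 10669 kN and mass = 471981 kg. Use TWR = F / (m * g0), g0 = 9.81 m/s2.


TWR = 10669000 / (471981 * 9.81) = 2.3

2.3


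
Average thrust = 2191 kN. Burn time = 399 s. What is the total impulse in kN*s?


It = 2191 * 399 = 874209 kN*s

874209 kN*s


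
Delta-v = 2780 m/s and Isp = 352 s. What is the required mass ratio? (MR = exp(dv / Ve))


Ve = 352 * 9.81 = 3453.12 m/s
MR = exp(2780 / 3453.12) = 2.237

2.237


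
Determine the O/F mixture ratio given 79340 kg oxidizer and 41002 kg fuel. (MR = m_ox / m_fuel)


MR = 79340 / 41002 = 1.94

1.94


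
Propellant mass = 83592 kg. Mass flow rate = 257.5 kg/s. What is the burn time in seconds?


tb = 83592 / 257.5 = 324.6 s

324.6 s


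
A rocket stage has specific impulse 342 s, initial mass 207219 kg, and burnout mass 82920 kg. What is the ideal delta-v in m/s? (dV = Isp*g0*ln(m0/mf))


Ve = 342 * 9.81 = 3355.02 m/s
dV = 3355.02 * ln(207219/82920) = 3073 m/s

3073 m/s


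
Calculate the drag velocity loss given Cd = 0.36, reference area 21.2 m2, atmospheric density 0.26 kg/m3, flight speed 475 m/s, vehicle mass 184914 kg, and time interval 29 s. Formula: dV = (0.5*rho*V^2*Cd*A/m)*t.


D = 0.5 * 0.26 * 475^2 * 0.36 * 21.2 = 223856.1 N
a = 223856.1 / 184914 = 1.2106 m/s2
dV = 1.2106 * 29 = 35.1 m/s

35.1 m/s


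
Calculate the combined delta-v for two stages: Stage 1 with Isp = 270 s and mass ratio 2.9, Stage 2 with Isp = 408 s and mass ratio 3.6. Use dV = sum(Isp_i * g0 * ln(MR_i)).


dV1 = 270 * 9.81 * ln(2.9) = 2820.1 m/s
dV2 = 408 * 9.81 * ln(3.6) = 5126.9 m/s
Total dV = 2820.1 + 5126.9 = 7947.0 m/s ~ 7947 m/s

7947 m/s


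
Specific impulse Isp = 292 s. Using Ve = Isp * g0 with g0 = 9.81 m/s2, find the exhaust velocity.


Ve = Isp * g0 = 292 * 9.81 = 2864.5 m/s

2864.5 m/s


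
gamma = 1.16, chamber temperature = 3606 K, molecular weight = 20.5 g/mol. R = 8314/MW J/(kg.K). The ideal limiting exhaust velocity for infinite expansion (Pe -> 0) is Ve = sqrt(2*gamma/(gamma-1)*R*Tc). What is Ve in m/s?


R = 8314 / 20.5 = 405.56 J/(kg.K)
Ve = sqrt(2 * 1.16 / (1.16 - 1) * 405.56 * 3606) = 4605 m/s

4605 m/s


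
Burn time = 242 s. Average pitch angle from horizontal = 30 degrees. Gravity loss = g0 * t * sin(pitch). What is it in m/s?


GL = 9.81 * 242 * sin(30 deg) = 1187 m/s

1187 m/s


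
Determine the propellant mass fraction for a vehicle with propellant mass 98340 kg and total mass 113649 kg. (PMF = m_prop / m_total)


PMF = 98340 / 113649 = 0.865

0.865


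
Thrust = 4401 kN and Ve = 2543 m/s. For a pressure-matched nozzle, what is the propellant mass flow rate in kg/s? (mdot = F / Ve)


mdot = F / Ve = 4401000 / 2543 = 1730.6 kg/s

1730.6 kg/s


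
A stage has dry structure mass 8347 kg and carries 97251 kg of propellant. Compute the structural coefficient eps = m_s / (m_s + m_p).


eps = 8347 / (8347 + 97251) = 0.079

0.079


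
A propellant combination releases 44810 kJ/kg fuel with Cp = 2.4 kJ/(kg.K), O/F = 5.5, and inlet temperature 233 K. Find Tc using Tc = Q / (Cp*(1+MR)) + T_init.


Tc = 44810 / (2.4 * (1 + 5.5)) + 233 = 3105 K

3105 K


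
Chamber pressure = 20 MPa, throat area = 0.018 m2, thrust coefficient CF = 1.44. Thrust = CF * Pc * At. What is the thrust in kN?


F = 1.44 * 20e6 * 0.018 = 518400.0 N = 518.4 kN

518.4 kN


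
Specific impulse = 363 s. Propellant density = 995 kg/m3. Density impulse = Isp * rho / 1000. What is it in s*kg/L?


rho*Isp = 363 * 995 / 1000 = 361 s*kg/L

361 s*kg/L


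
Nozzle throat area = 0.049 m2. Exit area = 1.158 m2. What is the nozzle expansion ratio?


AR = 1.158 / 0.049 = 23.6

23.6


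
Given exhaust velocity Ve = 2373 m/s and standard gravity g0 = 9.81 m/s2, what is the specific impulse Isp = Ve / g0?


Isp = Ve / g0 = 2373 / 9.81 = 241.9 s

241.9 s


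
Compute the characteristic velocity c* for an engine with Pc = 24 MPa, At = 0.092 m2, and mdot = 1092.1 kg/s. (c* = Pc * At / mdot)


c* = 24e6 * 0.092 / 1092.1 = 2022 m/s

2022 m/s


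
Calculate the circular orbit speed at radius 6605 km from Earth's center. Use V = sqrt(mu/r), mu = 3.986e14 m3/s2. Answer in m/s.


V = sqrt(3.986e14 / 6605000) = 7768 m/s

7768 m/s


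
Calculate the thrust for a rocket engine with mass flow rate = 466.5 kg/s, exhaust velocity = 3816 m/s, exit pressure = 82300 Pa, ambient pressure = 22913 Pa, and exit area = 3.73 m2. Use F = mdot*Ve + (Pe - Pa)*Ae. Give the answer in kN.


F = 466.5 * 3816 + (82300 - 22913) * 3.73 = 2.0017e+06 N = 2001.7 kN

2001.7 kN


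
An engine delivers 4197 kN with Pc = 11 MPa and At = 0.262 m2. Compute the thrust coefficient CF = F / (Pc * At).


CF = 4197000 / (11e6 * 0.262) = 1.46

1.46


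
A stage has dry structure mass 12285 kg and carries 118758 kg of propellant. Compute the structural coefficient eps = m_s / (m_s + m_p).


eps = 12285 / (12285 + 118758) = 0.0937

0.0937


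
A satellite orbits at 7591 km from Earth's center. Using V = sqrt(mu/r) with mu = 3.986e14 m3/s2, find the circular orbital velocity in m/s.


V = sqrt(3.986e14 / 7591000) = 7246 m/s

7246 m/s


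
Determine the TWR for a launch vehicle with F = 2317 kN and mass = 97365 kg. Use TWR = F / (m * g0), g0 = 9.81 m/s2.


TWR = 2317000 / (97365 * 9.81) = 2.43

2.43


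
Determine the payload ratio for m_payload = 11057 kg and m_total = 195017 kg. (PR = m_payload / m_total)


PR = 11057 / 195017 = 0.0567

0.0567


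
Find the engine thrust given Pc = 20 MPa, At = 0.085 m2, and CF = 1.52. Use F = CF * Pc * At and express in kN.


F = 1.52 * 20e6 * 0.085 = 2.5840e+06 N = 2584.0 kN

2584.0 kN


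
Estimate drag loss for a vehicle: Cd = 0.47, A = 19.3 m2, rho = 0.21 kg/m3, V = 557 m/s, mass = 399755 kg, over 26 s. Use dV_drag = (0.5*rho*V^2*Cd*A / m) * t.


D = 0.5 * 0.21 * 557^2 * 0.47 * 19.3 = 295498.21 N
a = 295498.21 / 399755 = 0.7392 m/s2
dV = 0.7392 * 26 = 19.2 m/s

19.2 m/s


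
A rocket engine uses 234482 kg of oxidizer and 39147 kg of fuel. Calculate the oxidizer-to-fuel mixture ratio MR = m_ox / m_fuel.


MR = 234482 / 39147 = 5.99

5.99


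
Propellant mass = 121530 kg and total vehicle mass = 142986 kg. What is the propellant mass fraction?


PMF = 121530 / 142986 = 0.85

0.85


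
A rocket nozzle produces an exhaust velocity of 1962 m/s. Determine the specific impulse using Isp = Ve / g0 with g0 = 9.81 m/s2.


Isp = Ve / g0 = 1962 / 9.81 = 200.0 s

200.0 s


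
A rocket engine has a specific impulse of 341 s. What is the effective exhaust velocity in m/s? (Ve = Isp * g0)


Ve = Isp * g0 = 341 * 9.81 = 3345.2 m/s

3345.2 m/s


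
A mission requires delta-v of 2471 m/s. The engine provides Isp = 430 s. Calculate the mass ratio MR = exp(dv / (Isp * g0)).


Ve = 430 * 9.81 = 4218.3 m/s
MR = exp(2471 / 4218.3) = 1.796

1.796


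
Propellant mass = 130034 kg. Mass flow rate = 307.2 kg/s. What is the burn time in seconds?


tb = 130034 / 307.2 = 423.3 s

423.3 s


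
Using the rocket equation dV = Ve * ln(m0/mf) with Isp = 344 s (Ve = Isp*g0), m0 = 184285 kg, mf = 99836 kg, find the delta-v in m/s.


Ve = 344 * 9.81 = 3374.64 m/s
dV = 3374.64 * ln(184285/99836) = 2069 m/s

2069 m/s


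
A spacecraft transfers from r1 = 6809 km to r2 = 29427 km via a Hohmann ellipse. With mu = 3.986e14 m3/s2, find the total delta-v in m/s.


V1 = sqrt(mu/r1) = 7651.15 m/s
dV1 = V1*(sqrt(2*r2/(r1+r2)) - 1) = 2099.75 m/s
V2 = sqrt(mu/r2) = 3680.41 m/s
dV2 = V2*(1 - sqrt(2*r1/(r1+r2))) = 1424.18 m/s
Total dV = 3524 m/s

3524 m/s


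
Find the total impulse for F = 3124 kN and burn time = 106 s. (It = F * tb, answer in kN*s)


It = 3124 * 106 = 331144 kN*s

331144 kN*s


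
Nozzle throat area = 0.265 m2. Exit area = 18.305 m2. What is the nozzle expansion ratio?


AR = 18.305 / 0.265 = 69.1

69.1


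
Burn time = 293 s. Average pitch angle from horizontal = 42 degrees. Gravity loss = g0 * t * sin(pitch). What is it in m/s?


GL = 9.81 * 293 * sin(42 deg) = 1923 m/s

1923 m/s


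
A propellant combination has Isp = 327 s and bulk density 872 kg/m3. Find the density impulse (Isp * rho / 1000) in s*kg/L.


rho*Isp = 327 * 872 / 1000 = 285 s*kg/L

285 s*kg/L


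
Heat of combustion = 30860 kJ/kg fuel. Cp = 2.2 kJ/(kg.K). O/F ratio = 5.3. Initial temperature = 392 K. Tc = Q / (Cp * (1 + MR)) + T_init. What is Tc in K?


Tc = 30860 / (2.2 * (1 + 5.3)) + 392 = 2619 K

2619 K


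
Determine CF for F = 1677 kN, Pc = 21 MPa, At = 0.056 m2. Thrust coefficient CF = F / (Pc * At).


CF = 1677000 / (21e6 * 0.056) = 1.43

1.43


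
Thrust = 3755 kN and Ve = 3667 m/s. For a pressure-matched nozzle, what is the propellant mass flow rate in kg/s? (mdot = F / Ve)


mdot = F / Ve = 3755000 / 3667 = 1024.0 kg/s

1024.0 kg/s


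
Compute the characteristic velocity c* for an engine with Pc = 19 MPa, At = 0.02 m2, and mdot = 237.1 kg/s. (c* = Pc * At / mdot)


c* = 19e6 * 0.02 / 237.1 = 1603 m/s

1603 m/s


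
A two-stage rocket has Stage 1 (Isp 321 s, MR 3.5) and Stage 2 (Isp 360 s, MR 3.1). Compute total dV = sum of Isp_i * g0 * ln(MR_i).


dV1 = 321 * 9.81 * ln(3.5) = 3945.0 m/s
dV2 = 360 * 9.81 * ln(3.1) = 3995.7 m/s
Total dV = 3945.0 + 3995.7 = 7940.7 m/s ~ 7941 m/s

7941 m/s


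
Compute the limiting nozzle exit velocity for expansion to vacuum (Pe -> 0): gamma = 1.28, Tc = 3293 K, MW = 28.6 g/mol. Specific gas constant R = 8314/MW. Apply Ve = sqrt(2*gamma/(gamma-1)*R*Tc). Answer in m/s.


R = 8314 / 28.6 = 290.7 J/(kg.K)
Ve = sqrt(2 * 1.28 / (1.28 - 1) * 290.7 * 3293) = 2958 m/s

2958 m/s


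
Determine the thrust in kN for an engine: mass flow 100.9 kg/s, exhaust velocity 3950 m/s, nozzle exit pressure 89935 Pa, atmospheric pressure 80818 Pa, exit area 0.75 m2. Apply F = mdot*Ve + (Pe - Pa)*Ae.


F = 100.9 * 3950 + (89935 - 80818) * 0.75 = 405393.0 N = 405.4 kN

405.4 kN


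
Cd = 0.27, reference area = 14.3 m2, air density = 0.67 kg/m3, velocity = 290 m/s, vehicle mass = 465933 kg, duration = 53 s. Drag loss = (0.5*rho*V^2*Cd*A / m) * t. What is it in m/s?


D = 0.5 * 0.67 * 290^2 * 0.27 * 14.3 = 108777.88 N
a = 108777.88 / 465933 = 0.2335 m/s2
dV = 0.2335 * 53 = 12.4 m/s

12.4 m/s


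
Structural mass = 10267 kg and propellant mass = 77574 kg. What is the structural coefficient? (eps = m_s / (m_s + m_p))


eps = 10267 / (10267 + 77574) = 0.1169

0.1169


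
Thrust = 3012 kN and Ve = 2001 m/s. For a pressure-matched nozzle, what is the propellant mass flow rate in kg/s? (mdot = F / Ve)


mdot = F / Ve = 3012000 / 2001 = 1505.2 kg/s

1505.2 kg/s


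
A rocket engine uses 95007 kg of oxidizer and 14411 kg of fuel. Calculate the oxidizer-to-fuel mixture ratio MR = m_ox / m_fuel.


MR = 95007 / 14411 = 6.59

6.59


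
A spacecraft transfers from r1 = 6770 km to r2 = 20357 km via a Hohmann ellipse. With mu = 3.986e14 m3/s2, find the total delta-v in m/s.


V1 = sqrt(mu/r1) = 7673.16 m/s
dV1 = V1*(sqrt(2*r2/(r1+r2)) - 1) = 1727.22 m/s
V2 = sqrt(mu/r2) = 4424.98 m/s
dV2 = V2*(1 - sqrt(2*r1/(r1+r2))) = 1298.76 m/s
Total dV = 3026 m/s

3026 m/s


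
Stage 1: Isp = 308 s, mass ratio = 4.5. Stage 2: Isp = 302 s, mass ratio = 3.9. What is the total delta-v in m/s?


dV1 = 308 * 9.81 * ln(4.5) = 4544.5 m/s
dV2 = 302 * 9.81 * ln(3.9) = 4032.1 m/s
Total dV = 4544.5 + 4032.1 = 8576.6 m/s ~ 8577 m/s

8577 m/s


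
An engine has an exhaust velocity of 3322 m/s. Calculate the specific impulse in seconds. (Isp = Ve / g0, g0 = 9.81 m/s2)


Isp = Ve / g0 = 3322 / 9.81 = 338.6 s

338.6 s


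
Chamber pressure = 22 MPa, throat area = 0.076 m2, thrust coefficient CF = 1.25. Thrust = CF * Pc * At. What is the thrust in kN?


F = 1.25 * 22e6 * 0.076 = 2.0900e+06 N = 2090.0 kN

2090.0 kN


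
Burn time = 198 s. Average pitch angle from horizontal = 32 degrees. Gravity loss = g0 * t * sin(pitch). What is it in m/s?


GL = 9.81 * 198 * sin(32 deg) = 1029 m/s

1029 m/s


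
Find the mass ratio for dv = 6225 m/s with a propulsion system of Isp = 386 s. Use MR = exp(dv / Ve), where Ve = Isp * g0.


Ve = 386 * 9.81 = 3786.66 m/s
MR = exp(6225 / 3786.66) = 5.175

5.175


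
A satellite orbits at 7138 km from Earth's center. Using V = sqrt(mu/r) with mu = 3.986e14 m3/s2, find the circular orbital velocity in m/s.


V = sqrt(3.986e14 / 7138000) = 7473 m/s

7473 m/s


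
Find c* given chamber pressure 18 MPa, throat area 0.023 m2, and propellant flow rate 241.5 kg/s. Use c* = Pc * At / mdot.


c* = 18e6 * 0.023 / 241.5 = 1714 m/s

1714 m/s


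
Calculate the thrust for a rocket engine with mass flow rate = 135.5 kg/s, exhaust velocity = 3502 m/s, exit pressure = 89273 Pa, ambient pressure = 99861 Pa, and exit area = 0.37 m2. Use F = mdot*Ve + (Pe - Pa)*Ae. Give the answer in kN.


F = 135.5 * 3502 + (89273 - 99861) * 0.37 = 470603.0 N = 470.6 kN

470.6 kN


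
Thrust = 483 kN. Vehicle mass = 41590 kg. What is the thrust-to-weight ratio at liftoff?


TWR = 483000 / (41590 * 9.81) = 1.18

1.18


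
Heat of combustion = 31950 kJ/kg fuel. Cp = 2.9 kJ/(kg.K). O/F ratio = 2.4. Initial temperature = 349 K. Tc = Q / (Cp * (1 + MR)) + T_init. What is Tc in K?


Tc = 31950 / (2.9 * (1 + 2.4)) + 349 = 3589 K

3589 K


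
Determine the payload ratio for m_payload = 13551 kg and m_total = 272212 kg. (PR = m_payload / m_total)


PR = 13551 / 272212 = 0.0498

0.0498


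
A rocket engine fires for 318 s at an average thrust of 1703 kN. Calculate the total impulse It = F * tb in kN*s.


It = 1703 * 318 = 541554 kN*s

541554 kN*s


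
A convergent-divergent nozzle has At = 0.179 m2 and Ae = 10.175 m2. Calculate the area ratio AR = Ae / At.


AR = 10.175 / 0.179 = 56.8

56.8


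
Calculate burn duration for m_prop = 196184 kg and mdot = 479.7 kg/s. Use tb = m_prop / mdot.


tb = 196184 / 479.7 = 409.0 s

409.0 s


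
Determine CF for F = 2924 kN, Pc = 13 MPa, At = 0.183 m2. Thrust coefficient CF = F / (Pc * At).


CF = 2924000 / (13e6 * 0.183) = 1.23

1.23


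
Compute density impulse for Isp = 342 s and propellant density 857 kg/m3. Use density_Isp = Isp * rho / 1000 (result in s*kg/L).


rho*Isp = 342 * 857 / 1000 = 293 s*kg/L

293 s*kg/L


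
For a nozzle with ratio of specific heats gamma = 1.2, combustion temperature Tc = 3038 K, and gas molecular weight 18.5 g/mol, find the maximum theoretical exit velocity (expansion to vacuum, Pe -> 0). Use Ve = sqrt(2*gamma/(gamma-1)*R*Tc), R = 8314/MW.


R = 8314 / 18.5 = 449.41 J/(kg.K)
Ve = sqrt(2 * 1.2 / (1.2 - 1) * 449.41 * 3038) = 4048 m/s

4048 m/s


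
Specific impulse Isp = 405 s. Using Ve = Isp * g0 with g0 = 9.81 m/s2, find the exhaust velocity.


Ve = Isp * g0 = 405 * 9.81 = 3973.1 m/s

3973.1 m/s


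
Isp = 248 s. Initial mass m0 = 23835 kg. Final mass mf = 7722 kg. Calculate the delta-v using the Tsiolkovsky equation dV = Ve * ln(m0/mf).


Ve = 248 * 9.81 = 2432.88 m/s
dV = 2432.88 * ln(23835/7722) = 2742 m/s

2742 m/s


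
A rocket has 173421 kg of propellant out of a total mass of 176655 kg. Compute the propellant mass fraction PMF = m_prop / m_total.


PMF = 173421 / 176655 = 0.982

0.982


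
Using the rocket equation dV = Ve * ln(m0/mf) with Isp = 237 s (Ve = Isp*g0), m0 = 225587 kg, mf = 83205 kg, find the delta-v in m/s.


Ve = 237 * 9.81 = 2324.97 m/s
dV = 2324.97 * ln(225587/83205) = 2319 m/s

2319 m/s


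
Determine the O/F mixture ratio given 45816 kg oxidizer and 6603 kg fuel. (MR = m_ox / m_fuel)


MR = 45816 / 6603 = 6.94

6.94


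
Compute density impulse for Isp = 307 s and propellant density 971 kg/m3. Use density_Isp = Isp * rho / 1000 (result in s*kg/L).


rho*Isp = 307 * 971 / 1000 = 298 s*kg/L

298 s*kg/L


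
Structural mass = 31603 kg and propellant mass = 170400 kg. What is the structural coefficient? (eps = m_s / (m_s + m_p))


eps = 31603 / (31603 + 170400) = 0.1564

0.1564


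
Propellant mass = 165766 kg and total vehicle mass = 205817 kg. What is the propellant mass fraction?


PMF = 165766 / 205817 = 0.805

0.805


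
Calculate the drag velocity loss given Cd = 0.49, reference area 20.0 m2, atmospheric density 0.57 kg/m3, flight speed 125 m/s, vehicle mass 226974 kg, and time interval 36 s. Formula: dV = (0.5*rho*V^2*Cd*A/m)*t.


D = 0.5 * 0.57 * 125^2 * 0.49 * 20.0 = 43640.62 N
a = 43640.62 / 226974 = 0.1923 m/s2
dV = 0.1923 * 36 = 6.9 m/s

6.9 m/s


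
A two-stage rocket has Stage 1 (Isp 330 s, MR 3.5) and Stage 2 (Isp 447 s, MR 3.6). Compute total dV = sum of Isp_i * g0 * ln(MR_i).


dV1 = 330 * 9.81 * ln(3.5) = 4055.6 m/s
dV2 = 447 * 9.81 * ln(3.6) = 5617.0 m/s
Total dV = 4055.6 + 5617.0 = 9672.6 m/s ~ 9673 m/s

9673 m/s


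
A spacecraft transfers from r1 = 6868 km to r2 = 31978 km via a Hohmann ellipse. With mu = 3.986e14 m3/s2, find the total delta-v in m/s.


V1 = sqrt(mu/r1) = 7618.22 m/s
dV1 = V1*(sqrt(2*r2/(r1+r2)) - 1) = 2156.88 m/s
V2 = sqrt(mu/r2) = 3530.56 m/s
dV2 = V2*(1 - sqrt(2*r1/(r1+r2))) = 1431.13 m/s
Total dV = 3588 m/s

3588 m/s


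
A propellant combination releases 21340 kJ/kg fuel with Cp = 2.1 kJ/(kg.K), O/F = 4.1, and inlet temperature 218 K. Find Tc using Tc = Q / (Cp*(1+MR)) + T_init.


Tc = 21340 / (2.1 * (1 + 4.1)) + 218 = 2211 K

2211 K


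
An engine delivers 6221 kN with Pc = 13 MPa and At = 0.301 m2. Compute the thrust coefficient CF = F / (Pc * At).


CF = 6221000 / (13e6 * 0.301) = 1.59

1.59


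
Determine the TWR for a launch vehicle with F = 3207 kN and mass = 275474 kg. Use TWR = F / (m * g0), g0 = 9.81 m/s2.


TWR = 3207000 / (275474 * 9.81) = 1.19

1.19


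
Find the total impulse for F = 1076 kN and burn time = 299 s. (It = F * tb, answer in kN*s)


It = 1076 * 299 = 321724 kN*s

321724 kN*s


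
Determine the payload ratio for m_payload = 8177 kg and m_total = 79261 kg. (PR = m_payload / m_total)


PR = 8177 / 79261 = 0.1032

0.1032


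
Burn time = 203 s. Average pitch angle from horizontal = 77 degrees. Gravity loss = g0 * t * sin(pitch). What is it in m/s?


GL = 9.81 * 203 * sin(77 deg) = 1940 m/s

1940 m/s


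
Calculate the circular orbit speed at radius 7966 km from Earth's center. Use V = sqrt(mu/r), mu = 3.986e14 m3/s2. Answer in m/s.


V = sqrt(3.986e14 / 7966000) = 7074 m/s

7074 m/s


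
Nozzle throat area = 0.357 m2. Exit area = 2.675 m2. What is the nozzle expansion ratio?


AR = 2.675 / 0.357 = 7.5

7.5


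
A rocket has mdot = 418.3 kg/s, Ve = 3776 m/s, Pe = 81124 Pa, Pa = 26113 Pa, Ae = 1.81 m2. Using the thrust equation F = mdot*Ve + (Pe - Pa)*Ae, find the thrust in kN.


F = 418.3 * 3776 + (81124 - 26113) * 1.81 = 1.6791e+06 N = 1679.1 kN

1679.1 kN


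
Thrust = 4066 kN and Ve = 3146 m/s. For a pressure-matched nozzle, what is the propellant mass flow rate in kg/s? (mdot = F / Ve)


mdot = F / Ve = 4066000 / 3146 = 1292.4 kg/s

1292.4 kg/s


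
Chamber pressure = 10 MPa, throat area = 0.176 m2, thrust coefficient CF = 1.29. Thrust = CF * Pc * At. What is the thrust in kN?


F = 1.29 * 10e6 * 0.176 = 2.2704e+06 N = 2270.4 kN

2270.4 kN


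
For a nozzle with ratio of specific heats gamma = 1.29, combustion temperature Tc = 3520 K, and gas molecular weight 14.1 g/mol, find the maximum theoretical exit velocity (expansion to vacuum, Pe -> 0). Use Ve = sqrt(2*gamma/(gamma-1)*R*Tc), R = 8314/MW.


R = 8314 / 14.1 = 589.65 J/(kg.K)
Ve = sqrt(2 * 1.29 / (1.29 - 1) * 589.65 * 3520) = 4297 m/s

4297 m/s


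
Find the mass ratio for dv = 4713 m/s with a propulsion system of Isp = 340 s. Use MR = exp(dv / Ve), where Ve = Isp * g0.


Ve = 340 * 9.81 = 3335.4 m/s
MR = exp(4713 / 3335.4) = 4.108

4.108


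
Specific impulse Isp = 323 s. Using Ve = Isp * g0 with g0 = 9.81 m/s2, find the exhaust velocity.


Ve = Isp * g0 = 323 * 9.81 = 3168.6 m/s

3168.6 m/s


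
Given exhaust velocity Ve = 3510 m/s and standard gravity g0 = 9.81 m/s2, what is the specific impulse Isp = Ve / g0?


Isp = Ve / g0 = 3510 / 9.81 = 357.8 s

357.8 s


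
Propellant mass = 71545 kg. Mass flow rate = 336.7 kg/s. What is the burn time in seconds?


tb = 71545 / 336.7 = 212.5 s

212.5 s


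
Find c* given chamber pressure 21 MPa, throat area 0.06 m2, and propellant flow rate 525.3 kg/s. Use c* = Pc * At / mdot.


c* = 21e6 * 0.06 / 525.3 = 2399 m/s

2399 m/s


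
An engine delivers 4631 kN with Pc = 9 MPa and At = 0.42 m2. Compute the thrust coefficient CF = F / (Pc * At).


CF = 4631000 / (9e6 * 0.42) = 1.23

1.23


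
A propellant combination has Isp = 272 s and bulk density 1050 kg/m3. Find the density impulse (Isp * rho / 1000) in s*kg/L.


rho*Isp = 272 * 1050 / 1000 = 286 s*kg/L

286 s*kg/L


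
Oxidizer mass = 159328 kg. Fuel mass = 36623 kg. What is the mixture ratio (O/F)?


MR = 159328 / 36623 = 4.35

4.35


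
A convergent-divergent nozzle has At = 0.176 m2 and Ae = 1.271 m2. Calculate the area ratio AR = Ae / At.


AR = 1.271 / 0.176 = 7.2

7.2


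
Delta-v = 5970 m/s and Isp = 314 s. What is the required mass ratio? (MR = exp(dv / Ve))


Ve = 314 * 9.81 = 3080.34 m/s
MR = exp(5970 / 3080.34) = 6.946

6.946


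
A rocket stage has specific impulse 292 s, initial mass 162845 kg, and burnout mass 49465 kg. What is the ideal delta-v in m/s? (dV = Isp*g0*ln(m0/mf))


Ve = 292 * 9.81 = 2864.52 m/s
dV = 2864.52 * ln(162845/49465) = 3413 m/s

3413 m/s


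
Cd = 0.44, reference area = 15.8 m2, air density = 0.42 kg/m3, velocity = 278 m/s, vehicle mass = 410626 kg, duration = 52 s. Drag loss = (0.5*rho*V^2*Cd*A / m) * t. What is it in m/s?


D = 0.5 * 0.42 * 278^2 * 0.44 * 15.8 = 112828.46 N
a = 112828.46 / 410626 = 0.2748 m/s2
dV = 0.2748 * 52 = 14.3 m/s

14.3 m/s


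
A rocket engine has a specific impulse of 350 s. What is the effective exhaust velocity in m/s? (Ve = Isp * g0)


Ve = Isp * g0 = 350 * 9.81 = 3433.5 m/s

3433.5 m/s


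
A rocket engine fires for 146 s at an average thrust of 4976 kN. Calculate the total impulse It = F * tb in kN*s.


It = 4976 * 146 = 726496 kN*s

726496 kN*s


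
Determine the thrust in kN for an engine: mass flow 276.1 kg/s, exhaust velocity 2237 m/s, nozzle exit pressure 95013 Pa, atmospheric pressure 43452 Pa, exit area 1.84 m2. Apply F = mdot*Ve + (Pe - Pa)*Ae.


F = 276.1 * 2237 + (95013 - 43452) * 1.84 = 712508.0 N = 712.5 kN

712.5 kN


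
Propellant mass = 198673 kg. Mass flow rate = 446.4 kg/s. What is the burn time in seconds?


tb = 198673 / 446.4 = 445.1 s

445.1 s


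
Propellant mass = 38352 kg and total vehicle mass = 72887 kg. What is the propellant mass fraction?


PMF = 38352 / 72887 = 0.526

0.526


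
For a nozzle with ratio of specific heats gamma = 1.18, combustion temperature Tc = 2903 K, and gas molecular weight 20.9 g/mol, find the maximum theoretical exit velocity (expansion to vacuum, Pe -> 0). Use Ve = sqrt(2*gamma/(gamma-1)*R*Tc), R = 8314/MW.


R = 8314 / 20.9 = 397.8 J/(kg.K)
Ve = sqrt(2 * 1.18 / (1.18 - 1) * 397.8 * 2903) = 3891 m/s

3891 m/s


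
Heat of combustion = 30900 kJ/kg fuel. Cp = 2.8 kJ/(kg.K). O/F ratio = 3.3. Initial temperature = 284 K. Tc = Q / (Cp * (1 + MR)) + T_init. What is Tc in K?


Tc = 30900 / (2.8 * (1 + 3.3)) + 284 = 2850 K

2850 K


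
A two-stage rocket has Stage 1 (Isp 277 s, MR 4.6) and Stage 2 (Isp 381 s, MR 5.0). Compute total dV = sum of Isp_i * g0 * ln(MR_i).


dV1 = 277 * 9.81 * ln(4.6) = 4146.9 m/s
dV2 = 381 * 9.81 * ln(5.0) = 6015.5 m/s
Total dV = 4146.9 + 6015.5 = 10162.4 m/s ~ 10162 m/s

10162 m/s


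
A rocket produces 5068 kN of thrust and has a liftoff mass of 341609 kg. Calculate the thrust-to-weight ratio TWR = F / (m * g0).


TWR = 5068000 / (341609 * 9.81) = 1.51

1.51


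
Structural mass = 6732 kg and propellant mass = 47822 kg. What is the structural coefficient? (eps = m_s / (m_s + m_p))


eps = 6732 / (6732 + 47822) = 0.1234

0.1234


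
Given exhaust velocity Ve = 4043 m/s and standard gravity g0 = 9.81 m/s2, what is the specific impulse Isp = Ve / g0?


Isp = Ve / g0 = 4043 / 9.81 = 412.1 s

412.1 s


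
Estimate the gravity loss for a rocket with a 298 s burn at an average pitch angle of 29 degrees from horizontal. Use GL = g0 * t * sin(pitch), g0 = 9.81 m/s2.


GL = 9.81 * 298 * sin(29 deg) = 1417 m/s

1417 m/s


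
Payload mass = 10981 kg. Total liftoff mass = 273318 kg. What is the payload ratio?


PR = 10981 / 273318 = 0.0402

0.0402


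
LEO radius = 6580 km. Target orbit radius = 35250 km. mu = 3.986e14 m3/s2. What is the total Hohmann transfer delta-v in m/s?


V1 = sqrt(mu/r1) = 7783.16 m/s
dV1 = V1*(sqrt(2*r2/(r1+r2)) - 1) = 2321.15 m/s
V2 = sqrt(mu/r2) = 3362.71 m/s
dV2 = V2*(1 - sqrt(2*r1/(r1+r2))) = 1476.57 m/s
Total dV = 3798 m/s

3798 m/s


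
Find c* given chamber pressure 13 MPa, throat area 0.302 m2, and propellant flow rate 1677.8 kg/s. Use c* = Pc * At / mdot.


c* = 13e6 * 0.302 / 1677.8 = 2340 m/s

2340 m/s


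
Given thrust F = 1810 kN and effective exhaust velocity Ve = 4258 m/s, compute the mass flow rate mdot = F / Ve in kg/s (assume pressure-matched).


mdot = F / Ve = 1810000 / 4258 = 425.1 kg/s

425.1 kg/s


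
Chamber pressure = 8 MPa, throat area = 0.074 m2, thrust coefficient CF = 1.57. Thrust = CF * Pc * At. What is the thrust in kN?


F = 1.57 * 8e6 * 0.074 = 929440.0 N = 929.4 kN

929.4 kN


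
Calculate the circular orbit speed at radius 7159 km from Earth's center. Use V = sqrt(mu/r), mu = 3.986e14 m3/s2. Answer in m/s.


V = sqrt(3.986e14 / 7159000) = 7462 m/s

7462 m/s


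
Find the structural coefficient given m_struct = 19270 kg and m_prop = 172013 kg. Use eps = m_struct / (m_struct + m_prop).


eps = 19270 / (19270 + 172013) = 0.1007

0.1007


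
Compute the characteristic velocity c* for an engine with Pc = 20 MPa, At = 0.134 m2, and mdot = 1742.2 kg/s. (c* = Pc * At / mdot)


c* = 20e6 * 0.134 / 1742.2 = 1538 m/s

1538 m/s


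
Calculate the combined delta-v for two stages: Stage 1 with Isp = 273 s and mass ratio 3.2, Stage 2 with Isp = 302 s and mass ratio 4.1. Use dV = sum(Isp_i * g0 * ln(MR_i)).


dV1 = 273 * 9.81 * ln(3.2) = 3115.1 m/s
dV2 = 302 * 9.81 * ln(4.1) = 4180.2 m/s
Total dV = 3115.1 + 4180.2 = 7295.3 m/s ~ 7295 m/s

7295 m/s


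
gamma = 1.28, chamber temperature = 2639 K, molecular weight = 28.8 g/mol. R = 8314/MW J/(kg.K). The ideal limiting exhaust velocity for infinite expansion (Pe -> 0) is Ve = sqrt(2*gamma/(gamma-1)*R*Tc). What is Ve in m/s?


R = 8314 / 28.8 = 288.68 J/(kg.K)
Ve = sqrt(2 * 1.28 / (1.28 - 1) * 288.68 * 2639) = 2639 m/s

2639 m/s


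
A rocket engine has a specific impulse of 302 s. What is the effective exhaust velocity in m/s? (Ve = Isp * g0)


Ve = Isp * g0 = 302 * 9.81 = 2962.6 m/s

2962.6 m/s


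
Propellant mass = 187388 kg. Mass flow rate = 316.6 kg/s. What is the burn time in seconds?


tb = 187388 / 316.6 = 591.9 s

591.9 s


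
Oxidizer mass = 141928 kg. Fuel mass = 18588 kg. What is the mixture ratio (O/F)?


MR = 141928 / 18588 = 7.64

7.64


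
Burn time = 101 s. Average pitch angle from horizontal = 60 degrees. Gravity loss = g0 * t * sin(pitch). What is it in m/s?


GL = 9.81 * 101 * sin(60 deg) = 858 m/s

858 m/s


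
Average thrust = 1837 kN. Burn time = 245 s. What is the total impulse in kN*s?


It = 1837 * 245 = 450065 kN*s

450065 kN*s


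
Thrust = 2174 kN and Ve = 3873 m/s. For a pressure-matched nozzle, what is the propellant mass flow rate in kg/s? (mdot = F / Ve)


mdot = F / Ve = 2174000 / 3873 = 561.3 kg/s

561.3 kg/s


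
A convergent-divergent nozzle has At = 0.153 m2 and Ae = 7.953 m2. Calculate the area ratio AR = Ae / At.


AR = 7.953 / 0.153 = 52.0

52.0


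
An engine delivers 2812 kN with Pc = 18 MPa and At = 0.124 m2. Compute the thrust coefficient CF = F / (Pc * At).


CF = 2812000 / (18e6 * 0.124) = 1.26

1.26


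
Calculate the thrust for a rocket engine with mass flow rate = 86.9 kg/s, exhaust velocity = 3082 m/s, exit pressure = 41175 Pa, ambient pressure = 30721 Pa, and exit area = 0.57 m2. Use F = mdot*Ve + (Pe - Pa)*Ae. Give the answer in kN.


F = 86.9 * 3082 + (41175 - 30721) * 0.57 = 273785.0 N = 273.8 kN

273.8 kN


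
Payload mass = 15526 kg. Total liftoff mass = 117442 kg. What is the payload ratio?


PR = 15526 / 117442 = 0.1322

0.1322


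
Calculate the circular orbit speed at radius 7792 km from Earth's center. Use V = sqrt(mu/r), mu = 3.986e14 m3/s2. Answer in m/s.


V = sqrt(3.986e14 / 7792000) = 7152 m/s

7152 m/s


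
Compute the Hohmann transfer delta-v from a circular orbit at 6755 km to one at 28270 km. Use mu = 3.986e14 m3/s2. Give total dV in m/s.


V1 = sqrt(mu/r1) = 7681.68 m/s
dV1 = V1*(sqrt(2*r2/(r1+r2)) - 1) = 2078.21 m/s
V2 = sqrt(mu/r2) = 3754.96 m/s
dV2 = V2*(1 - sqrt(2*r1/(r1+r2))) = 1422.88 m/s
Total dV = 3501 m/s

3501 m/s


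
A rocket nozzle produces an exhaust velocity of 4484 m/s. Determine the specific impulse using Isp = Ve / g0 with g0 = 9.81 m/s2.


Isp = Ve / g0 = 4484 / 9.81 = 457.1 s

457.1 s


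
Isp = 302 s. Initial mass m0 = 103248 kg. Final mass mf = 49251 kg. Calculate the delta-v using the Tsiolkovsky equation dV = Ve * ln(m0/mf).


Ve = 302 * 9.81 = 2962.62 m/s
dV = 2962.62 * ln(103248/49251) = 2193 m/s

2193 m/s


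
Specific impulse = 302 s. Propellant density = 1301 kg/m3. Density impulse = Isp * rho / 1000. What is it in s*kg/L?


rho*Isp = 302 * 1301 / 1000 = 393 s*kg/L

393 s*kg/L


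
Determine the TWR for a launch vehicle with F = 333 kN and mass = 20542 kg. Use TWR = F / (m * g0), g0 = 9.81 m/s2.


TWR = 333000 / (20542 * 9.81) = 1.65

1.65
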